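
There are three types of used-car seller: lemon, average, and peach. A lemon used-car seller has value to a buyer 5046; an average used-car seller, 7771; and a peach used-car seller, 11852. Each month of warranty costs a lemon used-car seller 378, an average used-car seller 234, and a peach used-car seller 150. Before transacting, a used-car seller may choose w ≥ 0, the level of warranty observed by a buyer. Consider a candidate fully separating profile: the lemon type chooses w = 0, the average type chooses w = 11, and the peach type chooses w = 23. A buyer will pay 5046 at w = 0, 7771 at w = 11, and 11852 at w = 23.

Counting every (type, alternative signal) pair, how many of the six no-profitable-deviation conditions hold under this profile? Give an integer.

5

Peach (own payoff 11852 − 150×23 = 8402): to w=0 gives 5046 → no gain ✓; to w=11 gives 7771 − 150×11 = 6121 → no gain ✓.
Lemon (own payoff 5046): to w=11 gives 7771 − 378×11 = 3613 → no gain ✓; to w=23 gives 11852 − 378×23 = 3158 → no gain ✓.
Average (own payoff 7771 − 234×11 = 5197): to w=0 gives 5046 → no gain ✓; to w=23 gives 11852 − 234×23 = 6470 → profitable ✗.
5 of the 6 constraints hold; not an equilibrium.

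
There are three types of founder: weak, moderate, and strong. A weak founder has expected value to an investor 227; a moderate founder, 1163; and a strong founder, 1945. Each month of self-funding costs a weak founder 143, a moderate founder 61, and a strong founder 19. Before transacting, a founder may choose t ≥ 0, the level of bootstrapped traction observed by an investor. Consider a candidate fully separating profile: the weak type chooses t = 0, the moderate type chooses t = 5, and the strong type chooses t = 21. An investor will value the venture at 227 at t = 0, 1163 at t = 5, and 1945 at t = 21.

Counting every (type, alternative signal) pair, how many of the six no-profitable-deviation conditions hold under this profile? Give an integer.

5

Strong (own payoff 1945 − 19×21 = 1546): to t=0 gives 227 → no gain ✓; to t=5 gives 1163 − 19×5 = 1068 → no gain ✓.
Weak (own payoff 227): to t=5 gives 1163 − 143×5 = 448 → profitable ✗; to t=21 gives 1945 − 143×21 = -1058 → no gain ✓.
Moderate (own payoff 1163 − 61×5 = 858): to t=0 gives 227 → no gain ✓; to t=21 gives 1945 − 61×21 = 664 → no gain ✓.
5 of the 6 constraints hold; not an equilibrium.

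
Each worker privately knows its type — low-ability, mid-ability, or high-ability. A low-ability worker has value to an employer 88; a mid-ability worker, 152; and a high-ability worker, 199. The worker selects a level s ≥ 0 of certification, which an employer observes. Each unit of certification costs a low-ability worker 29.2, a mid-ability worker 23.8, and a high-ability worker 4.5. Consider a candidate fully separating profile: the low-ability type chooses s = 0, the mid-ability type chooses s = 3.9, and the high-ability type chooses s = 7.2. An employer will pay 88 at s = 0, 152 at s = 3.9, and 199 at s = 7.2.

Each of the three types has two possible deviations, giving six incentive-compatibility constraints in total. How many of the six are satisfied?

Mid-ability (own payoff 152 − 23.8×3.9 = 59.18): to s=0 gives 88 → profitable ✗; to s=7.2 gives 199 − 23.8×7.2 = 27.64 → no gain ✓.
Low-ability (own payoff 88): to s=3.9 gives 152 − 29.2×3.9 = 38.12 → no gain ✓; to s=7.2 gives 199 − 29.2×7.2 = -11.24 → no gain ✓.
High-ability (own payoff 199 − 4.5×7.2 = 166.6): to s=0 gives 88 → no gain ✓; to s=3.9 gives 152 − 4.5×3.9 = 134.45 → no gain ✓.
5 of the 6 constraints hold; not an equilibrium.

5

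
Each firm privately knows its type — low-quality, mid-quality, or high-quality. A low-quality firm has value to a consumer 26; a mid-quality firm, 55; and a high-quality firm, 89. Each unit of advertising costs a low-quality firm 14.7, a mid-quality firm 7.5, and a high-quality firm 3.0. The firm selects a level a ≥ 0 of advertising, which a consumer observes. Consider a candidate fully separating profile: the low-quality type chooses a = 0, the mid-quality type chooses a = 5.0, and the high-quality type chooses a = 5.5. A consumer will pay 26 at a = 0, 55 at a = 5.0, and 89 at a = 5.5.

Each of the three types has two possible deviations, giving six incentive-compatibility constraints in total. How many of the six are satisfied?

4

Low-quality (own payoff 26): to a=5.0 gives 55 − 14.7×5.0 = -18.5 → no gain ✓; to a=5.5 gives 89 − 14.7×5.5 = 8.15 → no gain ✓.
Mid-quality (own payoff 55 − 7.5×5.0 = 17.5): to a=0 gives 26 → profitable ✗; to a=5.5 gives 89 − 7.5×5.5 = 47.75 → profitable ✗.
High-quality (own payoff 89 − 3.0×5.5 = 72.5): to a=0 gives 26 → no gain ✓; to a=5.0 gives 55 − 3.0×5.0 = 40 → no gain ✓.
4 of the 6 constraints hold; not an equilibrium.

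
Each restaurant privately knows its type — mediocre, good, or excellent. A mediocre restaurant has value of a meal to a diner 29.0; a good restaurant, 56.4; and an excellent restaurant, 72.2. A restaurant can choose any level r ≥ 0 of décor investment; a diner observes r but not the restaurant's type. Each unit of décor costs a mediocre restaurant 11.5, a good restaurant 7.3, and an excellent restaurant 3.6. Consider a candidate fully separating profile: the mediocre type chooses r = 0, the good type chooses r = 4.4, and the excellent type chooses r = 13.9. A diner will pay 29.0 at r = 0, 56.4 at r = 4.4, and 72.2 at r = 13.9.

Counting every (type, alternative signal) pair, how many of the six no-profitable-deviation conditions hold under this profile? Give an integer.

3

Good (own payoff 56.4 − 7.3×4.4 = 24.28): to r=0 gives 29.0 → profitable ✗; to r=13.9 gives 72.2 − 7.3×13.9 = -29.27 → no gain ✓.
Excellent (own payoff 72.2 − 3.6×13.9 = 22.16): to r=0 gives 29.0 → profitable ✗; to r=4.4 gives 56.4 − 3.6×4.4 = 40.56 → profitable ✗.
Mediocre (own payoff 29.0): to r=4.4 gives 56.4 − 11.5×4.4 = 5.8 → no gain ✓; to r=13.9 gives 72.2 − 11.5×13.9 = -87.65 → no gain ✓.
3 of the 6 constraints hold; not an equilibrium.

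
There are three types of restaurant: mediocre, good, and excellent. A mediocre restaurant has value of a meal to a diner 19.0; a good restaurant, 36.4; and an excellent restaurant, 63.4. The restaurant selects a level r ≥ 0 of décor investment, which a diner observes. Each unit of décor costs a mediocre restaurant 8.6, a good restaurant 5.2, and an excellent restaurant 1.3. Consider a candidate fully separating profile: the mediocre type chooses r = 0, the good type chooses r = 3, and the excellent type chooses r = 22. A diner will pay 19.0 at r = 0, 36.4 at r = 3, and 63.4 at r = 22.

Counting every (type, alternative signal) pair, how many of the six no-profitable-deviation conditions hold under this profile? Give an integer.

6

Good (own payoff 36.4 − 5.2×3 = 20.8): to r=0 gives 19.0 → no gain ✓; to r=22 gives 63.4 − 5.2×22 = -51 → no gain ✓.
Excellent (own payoff 63.4 − 1.3×22 = 34.8): to r=0 gives 19.0 → no gain ✓; to r=3 gives 36.4 − 1.3×3 = 32.5 → no gain ✓.
Mediocre (own payoff 19.0): to r=3 gives 36.4 − 8.6×3 = 10.6 → no gain ✓; to r=22 gives 63.4 − 8.6×22 = -125.8 → no gain ✓.
6 of the 6 constraints hold; this profile is a separating equilibrium.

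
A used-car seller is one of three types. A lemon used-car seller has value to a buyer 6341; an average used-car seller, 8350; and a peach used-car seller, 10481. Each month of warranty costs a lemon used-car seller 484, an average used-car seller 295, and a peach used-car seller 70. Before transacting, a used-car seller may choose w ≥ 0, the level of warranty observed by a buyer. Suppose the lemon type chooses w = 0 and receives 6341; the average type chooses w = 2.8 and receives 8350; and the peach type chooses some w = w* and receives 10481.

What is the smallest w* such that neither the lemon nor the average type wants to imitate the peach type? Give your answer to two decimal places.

Average type (on-path payoff 8350 − 295×2.8 = 7524) won't mimic when 7524 ≥ 10481 − 295·w*, i.e. w* ≥ 10.02.
Lemon type (on-path payoff 6341) won't mimic when 6341 ≥ 10481 − 484·w*, i.e. w* ≥ 8.55.
Both must hold, so w* = max(8.55, 10.02) = 10.02. The average type's constraint binds.

10.02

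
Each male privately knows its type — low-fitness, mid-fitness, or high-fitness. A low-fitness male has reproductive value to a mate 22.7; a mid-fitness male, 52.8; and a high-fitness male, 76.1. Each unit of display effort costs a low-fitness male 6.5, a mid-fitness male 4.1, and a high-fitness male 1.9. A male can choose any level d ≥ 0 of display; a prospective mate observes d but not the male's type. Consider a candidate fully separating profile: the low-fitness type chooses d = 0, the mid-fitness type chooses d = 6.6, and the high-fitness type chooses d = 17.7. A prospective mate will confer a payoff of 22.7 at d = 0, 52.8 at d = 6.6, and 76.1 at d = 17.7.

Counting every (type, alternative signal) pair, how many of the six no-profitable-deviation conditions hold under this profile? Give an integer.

Low-fitness (own payoff 22.7): to d=6.6 gives 52.8 − 6.5×6.6 = 9.9 → no gain ✓; to d=17.7 gives 76.1 − 6.5×17.7 = -38.95 → no gain ✓.
High-fitness (own payoff 76.1 − 1.9×17.7 = 42.47): to d=0 gives 22.7 → no gain ✓; to d=6.6 gives 52.8 − 1.9×6.6 = 40.26 → no gain ✓.
Mid-fitness (own payoff 52.8 − 4.1×6.6 = 25.74): to d=0 gives 22.7 → no gain ✓; to d=17.7 gives 76.1 − 4.1×17.7 = 3.53 → no gain ✓.
6 of the 6 constraints hold; this profile is a separating equilibrium.

6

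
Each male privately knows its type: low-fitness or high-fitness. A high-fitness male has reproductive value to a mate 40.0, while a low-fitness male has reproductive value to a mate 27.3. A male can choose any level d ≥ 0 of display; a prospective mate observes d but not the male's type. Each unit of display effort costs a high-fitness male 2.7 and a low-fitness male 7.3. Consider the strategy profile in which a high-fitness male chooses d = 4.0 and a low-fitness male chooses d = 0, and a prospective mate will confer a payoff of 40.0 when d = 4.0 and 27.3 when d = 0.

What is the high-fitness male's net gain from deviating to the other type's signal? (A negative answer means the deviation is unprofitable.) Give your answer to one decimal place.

Playing d = 4.0 the high-fitness male receives 40.0 − 2.7 × 4.0 = 29.2.
Deviating to d = 0 yields 27.3 instead.
Gain from deviating: 27.3 − 29.2 = -1.9.
The gain is negative, so the high-fitness type's incentive-compatibility constraint is satisfied.

-1.9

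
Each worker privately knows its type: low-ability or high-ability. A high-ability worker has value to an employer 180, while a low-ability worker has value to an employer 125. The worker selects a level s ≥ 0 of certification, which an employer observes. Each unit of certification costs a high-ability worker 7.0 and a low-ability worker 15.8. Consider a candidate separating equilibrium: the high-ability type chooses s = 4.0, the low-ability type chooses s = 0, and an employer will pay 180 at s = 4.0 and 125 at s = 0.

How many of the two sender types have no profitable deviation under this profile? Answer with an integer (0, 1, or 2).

2

Low-ability type: stay at 0 → 125; mimic → 180 − 15.8 × 4.0 = 116.8. IC holds (125 ≥ 116.8).
High-ability type: signal → 180 − 7.0 × 4.0 = 152; deviate to 0 → 125. IC holds (152 ≥ 125).
2 of 2 constraints hold, so this is a separating equilibrium.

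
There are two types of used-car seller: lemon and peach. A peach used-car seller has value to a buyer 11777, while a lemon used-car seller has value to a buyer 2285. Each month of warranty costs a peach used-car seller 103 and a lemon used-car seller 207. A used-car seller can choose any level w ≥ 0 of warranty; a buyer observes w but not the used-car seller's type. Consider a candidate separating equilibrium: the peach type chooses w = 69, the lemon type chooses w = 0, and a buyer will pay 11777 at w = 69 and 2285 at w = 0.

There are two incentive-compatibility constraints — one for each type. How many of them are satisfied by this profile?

Lemon type: stay at 0 → 2285; mimic → 11777 − 207 × 69 = -2506. IC holds (2285 ≥ -2506).
Peach type: signal → 11777 − 103 × 69 = 4670; deviate to 0 → 2285. IC holds (4670 ≥ 2285).
2 of 2 constraints hold, so this is a separating equilibrium.

2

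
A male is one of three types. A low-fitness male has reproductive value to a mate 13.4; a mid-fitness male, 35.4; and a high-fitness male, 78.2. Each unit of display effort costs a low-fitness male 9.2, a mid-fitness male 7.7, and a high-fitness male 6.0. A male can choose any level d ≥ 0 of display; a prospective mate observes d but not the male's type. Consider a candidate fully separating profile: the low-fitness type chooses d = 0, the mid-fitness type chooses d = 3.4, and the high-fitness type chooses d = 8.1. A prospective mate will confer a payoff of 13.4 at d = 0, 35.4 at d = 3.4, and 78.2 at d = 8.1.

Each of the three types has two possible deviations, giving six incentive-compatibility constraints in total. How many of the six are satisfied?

Mid-fitness (own payoff 35.4 − 7.7×3.4 = 9.22): to d=0 gives 13.4 → profitable ✗; to d=8.1 gives 78.2 − 7.7×8.1 = 15.83 → profitable ✗.
High-fitness (own payoff 78.2 − 6.0×8.1 = 29.6): to d=0 gives 13.4 → no gain ✓; to d=3.4 gives 35.4 − 6.0×3.4 = 15 → no gain ✓.
Low-fitness (own payoff 13.4): to d=3.4 gives 35.4 − 9.2×3.4 = 4.12 → no gain ✓; to d=8.1 gives 78.2 − 9.2×8.1 = 3.68 → no gain ✓.
4 of the 6 constraints hold; not an equilibrium.

4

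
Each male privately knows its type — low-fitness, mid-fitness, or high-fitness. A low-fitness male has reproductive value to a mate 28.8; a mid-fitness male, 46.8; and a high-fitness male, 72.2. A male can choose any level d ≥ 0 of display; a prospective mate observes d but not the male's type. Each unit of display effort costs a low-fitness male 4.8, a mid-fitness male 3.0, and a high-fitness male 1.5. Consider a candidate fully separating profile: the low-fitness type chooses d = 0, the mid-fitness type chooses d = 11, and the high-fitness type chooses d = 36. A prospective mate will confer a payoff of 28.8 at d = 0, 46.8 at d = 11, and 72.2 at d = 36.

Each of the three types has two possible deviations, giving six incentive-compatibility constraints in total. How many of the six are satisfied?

High-fitness (own payoff 72.2 − 1.5×36 = 18.2): to d=0 gives 28.8 → profitable ✗; to d=11 gives 46.8 − 1.5×11 = 30.3 → profitable ✗.
Low-fitness (own payoff 28.8): to d=11 gives 46.8 − 4.8×11 = -6 → no gain ✓; to d=36 gives 72.2 − 4.8×36 = -100.6 → no gain ✓.
Mid-fitness (own payoff 46.8 − 3.0×11 = 13.8): to d=0 gives 28.8 → profitable ✗; to d=36 gives 72.2 − 3.0×36 = -35.8 → no gain ✓.
3 of the 6 constraints hold; not an equilibrium.

3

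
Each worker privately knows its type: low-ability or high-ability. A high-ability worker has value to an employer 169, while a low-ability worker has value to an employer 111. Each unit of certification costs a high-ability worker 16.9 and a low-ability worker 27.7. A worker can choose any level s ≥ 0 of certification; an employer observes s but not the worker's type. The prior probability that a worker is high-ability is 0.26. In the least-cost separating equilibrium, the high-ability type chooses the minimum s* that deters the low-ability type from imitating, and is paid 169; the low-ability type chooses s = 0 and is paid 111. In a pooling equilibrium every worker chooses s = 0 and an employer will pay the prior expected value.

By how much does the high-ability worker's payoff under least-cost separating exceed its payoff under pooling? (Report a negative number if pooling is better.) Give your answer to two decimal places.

7.53

Least-cost separating signal: s* solves 111 = 169 − 27.7·s*, so s* = (169 − 111)/27.7 ≈ 2.0939.
High-ability type's separating payoff: 169 − 16.9 × s* = 169 − 16.9 × (169 − 111)/27.7 = 169 − 980.2/27.7 ≈ 133.6137.
Pooling payoff: 0.26 × 169 + 0.74 × 111 = 126.08.
Difference: 133.6137 − 126.08 = 7.5337, i.e. 7.53 to two decimal places.
The high-ability type prefers to separate.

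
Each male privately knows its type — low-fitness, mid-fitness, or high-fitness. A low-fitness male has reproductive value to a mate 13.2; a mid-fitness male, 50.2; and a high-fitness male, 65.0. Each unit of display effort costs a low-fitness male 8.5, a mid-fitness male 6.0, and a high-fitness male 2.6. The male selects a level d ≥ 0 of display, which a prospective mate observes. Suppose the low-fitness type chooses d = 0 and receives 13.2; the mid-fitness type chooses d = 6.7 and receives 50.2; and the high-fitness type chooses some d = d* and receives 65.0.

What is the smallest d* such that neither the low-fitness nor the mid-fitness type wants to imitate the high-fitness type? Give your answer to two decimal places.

Mid-fitness type (on-path payoff 50.2 − 6.0×6.7 = 10) won't mimic when 10 ≥ 65.0 − 6.0·d*, i.e. d* ≥ 9.17.
Low-fitness type (on-path payoff 13.2) won't mimic when 13.2 ≥ 65.0 − 8.5·d*, i.e. d* ≥ 6.09.
Both must hold, so d* = max(6.09, 9.17) = 9.17. The mid-fitness type's constraint binds.

9.17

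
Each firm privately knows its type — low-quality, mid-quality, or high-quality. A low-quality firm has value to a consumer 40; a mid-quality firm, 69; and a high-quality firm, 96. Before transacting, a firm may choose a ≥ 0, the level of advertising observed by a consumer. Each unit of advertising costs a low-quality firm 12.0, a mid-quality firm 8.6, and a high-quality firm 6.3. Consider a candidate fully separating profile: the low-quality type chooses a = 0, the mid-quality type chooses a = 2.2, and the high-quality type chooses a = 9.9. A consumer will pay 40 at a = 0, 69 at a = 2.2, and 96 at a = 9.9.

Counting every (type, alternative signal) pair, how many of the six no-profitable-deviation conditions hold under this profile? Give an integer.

Mid-quality (own payoff 69 − 8.6×2.2 = 50.08): to a=0 gives 40 → no gain ✓; to a=9.9 gives 96 − 8.6×9.9 = 10.86 → no gain ✓.
Low-quality (own payoff 40): to a=2.2 gives 69 − 12.0×2.2 = 42.6 → profitable ✗; to a=9.9 gives 96 − 12.0×9.9 = -22.8 → no gain ✓.
High-quality (own payoff 96 − 6.3×9.9 = 33.63): to a=0 gives 40 → profitable ✗; to a=2.2 gives 69 − 6.3×2.2 = 55.14 → profitable ✗.
3 of the 6 constraints hold; not an equilibrium.

3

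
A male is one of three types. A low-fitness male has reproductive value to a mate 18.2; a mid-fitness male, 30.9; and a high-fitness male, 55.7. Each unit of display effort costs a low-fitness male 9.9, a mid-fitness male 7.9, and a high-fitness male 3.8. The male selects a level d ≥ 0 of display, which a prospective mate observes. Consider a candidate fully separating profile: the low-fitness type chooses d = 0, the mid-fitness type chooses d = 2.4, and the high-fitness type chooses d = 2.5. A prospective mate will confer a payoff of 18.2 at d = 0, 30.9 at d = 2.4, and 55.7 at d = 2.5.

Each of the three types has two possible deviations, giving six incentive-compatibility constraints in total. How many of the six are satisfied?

3

Mid-fitness (own payoff 30.9 − 7.9×2.4 = 11.94): to d=0 gives 18.2 → profitable ✗; to d=2.5 gives 55.7 − 7.9×2.5 = 35.95 → profitable ✗.
Low-fitness (own payoff 18.2): to d=2.4 gives 30.9 − 9.9×2.4 = 7.14 → no gain ✓; to d=2.5 gives 55.7 − 9.9×2.5 = 30.95 → profitable ✗.
High-fitness (own payoff 55.7 − 3.8×2.5 = 46.2): to d=0 gives 18.2 → no gain ✓; to d=2.4 gives 30.9 − 3.8×2.4 = 21.78 → no gain ✓.
3 of the 6 constraints hold; not an equilibrium.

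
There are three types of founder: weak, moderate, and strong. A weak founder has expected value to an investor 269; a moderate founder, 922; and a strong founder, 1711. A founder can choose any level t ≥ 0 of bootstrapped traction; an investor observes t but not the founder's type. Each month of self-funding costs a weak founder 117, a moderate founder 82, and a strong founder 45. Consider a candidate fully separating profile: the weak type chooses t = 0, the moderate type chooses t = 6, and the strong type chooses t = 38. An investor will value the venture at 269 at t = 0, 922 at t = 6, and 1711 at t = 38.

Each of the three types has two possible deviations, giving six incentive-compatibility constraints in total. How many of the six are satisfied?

4

Strong (own payoff 1711 − 45×38 = 1): to t=0 gives 269 → profitable ✗; to t=6 gives 922 − 45×6 = 652 → profitable ✗.
Moderate (own payoff 922 − 82×6 = 430): to t=0 gives 269 → no gain ✓; to t=38 gives 1711 − 82×38 = -1405 → no gain ✓.
Weak (own payoff 269): to t=6 gives 922 − 117×6 = 220 → no gain ✓; to t=38 gives 1711 − 117×38 = -2735 → no gain ✓.
4 of the 6 constraints hold; not an equilibrium.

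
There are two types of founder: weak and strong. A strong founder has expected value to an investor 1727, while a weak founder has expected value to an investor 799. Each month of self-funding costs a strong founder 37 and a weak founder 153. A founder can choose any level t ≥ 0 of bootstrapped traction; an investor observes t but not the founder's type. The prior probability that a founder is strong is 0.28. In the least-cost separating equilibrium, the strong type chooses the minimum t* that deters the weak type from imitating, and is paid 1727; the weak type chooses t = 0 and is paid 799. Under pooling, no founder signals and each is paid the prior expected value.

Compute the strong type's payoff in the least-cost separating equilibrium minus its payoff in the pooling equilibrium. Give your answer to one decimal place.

Least-cost separating signal: t* solves 799 = 1727 − 153·t*, so t* = (1727 − 799)/153 ≈ 6.0654.
Strong type's separating payoff: 1727 − 37 × t* = 1727 − 37 × (1727 − 799)/153 = 1727 − 34336/153 ≈ 1502.582.
Pooling payoff: 0.28 × 1727 + 0.72 × 799 = 1058.84.
Difference: 1502.582 − 1058.84 = 443.742, i.e. 443.7 to one decimal place.
The strong type prefers to separate.

443.7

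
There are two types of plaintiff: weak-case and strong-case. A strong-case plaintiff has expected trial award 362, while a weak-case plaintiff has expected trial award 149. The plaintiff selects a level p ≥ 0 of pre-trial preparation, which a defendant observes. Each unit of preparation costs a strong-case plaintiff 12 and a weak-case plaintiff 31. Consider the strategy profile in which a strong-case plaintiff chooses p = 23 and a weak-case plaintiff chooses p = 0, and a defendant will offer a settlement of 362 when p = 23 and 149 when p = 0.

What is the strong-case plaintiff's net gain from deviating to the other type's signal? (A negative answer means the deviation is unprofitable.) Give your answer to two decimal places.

63.00

Playing p = 23 the strong-case plaintiff receives 362 − 12 × 23 = 86.
Deviating to p = 0 yields 149 instead.
Gain from deviating: 149 − 86 = 63.00.
The gain is positive, so the strong-case type's incentive-compatibility constraint is violated — this profile is not a separating equilibrium.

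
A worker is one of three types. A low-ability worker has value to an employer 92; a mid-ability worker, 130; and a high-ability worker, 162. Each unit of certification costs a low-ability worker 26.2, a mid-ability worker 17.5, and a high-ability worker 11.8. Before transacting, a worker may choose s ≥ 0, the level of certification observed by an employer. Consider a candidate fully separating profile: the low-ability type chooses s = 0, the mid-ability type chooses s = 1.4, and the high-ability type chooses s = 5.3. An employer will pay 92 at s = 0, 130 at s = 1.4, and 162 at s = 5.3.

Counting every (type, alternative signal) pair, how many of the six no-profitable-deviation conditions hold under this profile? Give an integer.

High-ability (own payoff 162 − 11.8×5.3 = 99.46): to s=0 gives 92 → no gain ✓; to s=1.4 gives 130 − 11.8×1.4 = 113.48 → profitable ✗.
Mid-ability (own payoff 130 − 17.5×1.4 = 105.5): to s=0 gives 92 → no gain ✓; to s=5.3 gives 162 − 17.5×5.3 = 69.25 → no gain ✓.
Low-ability (own payoff 92): to s=1.4 gives 130 − 26.2×1.4 = 93.32 → profitable ✗; to s=5.3 gives 162 − 26.2×5.3 = 23.14 → no gain ✓.
4 of the 6 constraints hold; not an equilibrium.

4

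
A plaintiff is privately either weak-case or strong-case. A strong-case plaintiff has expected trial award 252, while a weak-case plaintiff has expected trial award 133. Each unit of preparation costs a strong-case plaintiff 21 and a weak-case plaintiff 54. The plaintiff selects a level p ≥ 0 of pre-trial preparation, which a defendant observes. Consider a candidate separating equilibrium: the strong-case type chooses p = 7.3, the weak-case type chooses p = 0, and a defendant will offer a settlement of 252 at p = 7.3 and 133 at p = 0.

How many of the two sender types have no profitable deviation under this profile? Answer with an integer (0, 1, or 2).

Weak-case type: stay at 0 → 133; mimic → 252 − 54 × 7.3 = -142.2. IC holds (133 ≥ -142.2).
Strong-case type: signal → 252 − 21 × 7.3 = 98.7; deviate to 0 → 133. IC fails (98.7 < 133).
1 of 2 constraints hold, so this profile is not an equilibrium.

1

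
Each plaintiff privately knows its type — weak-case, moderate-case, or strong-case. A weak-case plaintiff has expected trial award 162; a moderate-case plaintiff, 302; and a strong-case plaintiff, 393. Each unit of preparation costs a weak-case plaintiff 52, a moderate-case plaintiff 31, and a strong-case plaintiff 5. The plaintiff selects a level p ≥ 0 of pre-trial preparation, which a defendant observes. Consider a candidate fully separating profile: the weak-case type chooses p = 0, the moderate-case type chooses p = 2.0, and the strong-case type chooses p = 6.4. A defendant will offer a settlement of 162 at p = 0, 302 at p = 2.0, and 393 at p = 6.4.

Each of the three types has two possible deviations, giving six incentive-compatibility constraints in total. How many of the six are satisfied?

5

Weak-case (own payoff 162): to p=2.0 gives 302 − 52×2.0 = 198 → profitable ✗; to p=6.4 gives 393 − 52×6.4 = 60.2 → no gain ✓.
Strong-case (own payoff 393 − 5×6.4 = 361): to p=0 gives 162 → no gain ✓; to p=2.0 gives 302 − 5×2.0 = 292 → no gain ✓.
Moderate-case (own payoff 302 − 31×2.0 = 240): to p=0 gives 162 → no gain ✓; to p=6.4 gives 393 − 31×6.4 = 194.6 → no gain ✓.
5 of the 6 constraints hold; not an equilibrium.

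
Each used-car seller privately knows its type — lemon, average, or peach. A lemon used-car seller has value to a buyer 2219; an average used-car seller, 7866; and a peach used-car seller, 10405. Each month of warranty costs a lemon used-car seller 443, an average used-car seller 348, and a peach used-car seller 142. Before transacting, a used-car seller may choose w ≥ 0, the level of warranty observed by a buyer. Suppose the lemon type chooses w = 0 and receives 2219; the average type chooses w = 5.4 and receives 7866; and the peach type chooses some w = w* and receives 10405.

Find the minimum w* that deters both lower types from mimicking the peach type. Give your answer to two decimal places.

18.48

Lemon type (on-path payoff 2219) won't mimic when 2219 ≥ 10405 − 443·w*, i.e. w* ≥ 18.48.
Average type (on-path payoff 7866 − 348×5.4 = 5986.8) won't mimic when 5986.8 ≥ 10405 − 348·w*, i.e. w* ≥ 12.70.
Both must hold, so w* = max(18.48, 12.70) = 18.48. The lemon type's constraint binds.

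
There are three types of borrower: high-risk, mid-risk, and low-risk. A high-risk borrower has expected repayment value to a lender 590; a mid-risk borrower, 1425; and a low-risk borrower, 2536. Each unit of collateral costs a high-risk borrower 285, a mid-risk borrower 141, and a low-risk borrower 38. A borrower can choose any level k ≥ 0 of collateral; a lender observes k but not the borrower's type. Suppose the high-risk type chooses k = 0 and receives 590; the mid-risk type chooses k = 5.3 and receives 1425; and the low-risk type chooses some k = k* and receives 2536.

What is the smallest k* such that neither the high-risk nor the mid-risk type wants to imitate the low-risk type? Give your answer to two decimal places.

Mid-risk type (on-path payoff 1425 − 141×5.3 = 677.7) won't mimic when 677.7 ≥ 2536 − 141·k*, i.e. k* ≥ 13.18.
High-risk type (on-path payoff 590) won't mimic when 590 ≥ 2536 − 285·k*, i.e. k* ≥ 6.83.
Both must hold, so k* = max(6.83, 13.18) = 13.18. The mid-risk type's constraint binds.

13.18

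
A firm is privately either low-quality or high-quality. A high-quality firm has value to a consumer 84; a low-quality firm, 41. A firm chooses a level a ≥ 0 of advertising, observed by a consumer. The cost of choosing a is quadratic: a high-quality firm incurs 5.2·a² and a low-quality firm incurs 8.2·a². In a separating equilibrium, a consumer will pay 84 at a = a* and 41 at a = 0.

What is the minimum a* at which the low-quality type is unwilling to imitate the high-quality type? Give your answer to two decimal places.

2.29

The low-quality type at a = 0 receives 41; imitating at a* yields 84 − 8.2·a*².
Indifference: 41 = 84 − 8.2·a*², so a*² = (84 − 41) / 8.2 ≈ 5.2439.
a* = √5.2439 ≈ 2.29.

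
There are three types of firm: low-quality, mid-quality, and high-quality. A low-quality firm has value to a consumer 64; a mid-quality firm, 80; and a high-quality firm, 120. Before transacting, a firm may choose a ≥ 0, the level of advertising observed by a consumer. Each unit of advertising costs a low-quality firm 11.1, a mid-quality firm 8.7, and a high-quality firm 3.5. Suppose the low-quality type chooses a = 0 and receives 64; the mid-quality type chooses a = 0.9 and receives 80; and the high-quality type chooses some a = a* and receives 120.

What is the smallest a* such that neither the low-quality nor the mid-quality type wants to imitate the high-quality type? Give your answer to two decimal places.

Mid-quality type (on-path payoff 80 − 8.7×0.9 = 72.17) won't mimic when 72.17 ≥ 120 − 8.7·a*, i.e. a* ≥ 5.50.
Low-quality type (on-path payoff 64) won't mimic when 64 ≥ 120 − 11.1·a*, i.e. a* ≥ 5.05.
Both must hold, so a* = max(5.05, 5.50) = 5.50. The mid-quality type's constraint binds.

5.50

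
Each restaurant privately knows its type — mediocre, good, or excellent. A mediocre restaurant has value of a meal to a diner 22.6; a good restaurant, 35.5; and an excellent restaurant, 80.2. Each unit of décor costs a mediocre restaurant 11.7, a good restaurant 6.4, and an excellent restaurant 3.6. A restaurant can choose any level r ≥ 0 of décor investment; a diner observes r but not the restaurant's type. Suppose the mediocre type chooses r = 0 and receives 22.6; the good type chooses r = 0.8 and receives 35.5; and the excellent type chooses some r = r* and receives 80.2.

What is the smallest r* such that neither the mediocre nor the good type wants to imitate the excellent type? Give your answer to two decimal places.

7.78

Mediocre type (on-path payoff 22.6) won't mimic when 22.6 ≥ 80.2 − 11.7·r*, i.e. r* ≥ 4.92.
Good type (on-path payoff 35.5 − 6.4×0.8 = 30.38) won't mimic when 30.38 ≥ 80.2 − 6.4·r*, i.e. r* ≥ 7.78.
Both must hold, so r* = max(4.92, 7.78) = 7.78. The good type's constraint binds.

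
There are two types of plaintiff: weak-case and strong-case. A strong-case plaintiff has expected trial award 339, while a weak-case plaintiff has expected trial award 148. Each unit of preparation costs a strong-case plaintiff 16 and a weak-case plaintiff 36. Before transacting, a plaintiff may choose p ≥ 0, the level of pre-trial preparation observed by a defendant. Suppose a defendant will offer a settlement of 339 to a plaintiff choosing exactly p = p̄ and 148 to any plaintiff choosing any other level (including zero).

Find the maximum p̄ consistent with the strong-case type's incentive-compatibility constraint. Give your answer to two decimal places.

11.94

Choosing p̄ yields the strong-case type 339 − 16·p̄; choosing zero yields 148.
The strong-case type is indifferent at 339 − 16·p̄ = 148, i.e. p̄ = (339 − 148) / 16 ≈ 11.94.
For any p̄ above 11.94 the strong-case type would rather pool at zero, so separation collapses.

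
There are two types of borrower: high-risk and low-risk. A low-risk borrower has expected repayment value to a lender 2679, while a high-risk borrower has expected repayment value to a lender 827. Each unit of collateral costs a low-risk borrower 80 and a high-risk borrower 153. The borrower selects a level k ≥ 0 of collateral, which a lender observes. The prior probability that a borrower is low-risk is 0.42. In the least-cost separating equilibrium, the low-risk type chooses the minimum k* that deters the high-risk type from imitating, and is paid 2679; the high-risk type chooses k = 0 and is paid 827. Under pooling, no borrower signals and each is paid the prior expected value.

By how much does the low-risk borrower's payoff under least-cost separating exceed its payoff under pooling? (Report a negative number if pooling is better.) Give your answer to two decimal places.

Least-cost separating signal: k* solves 827 = 2679 − 153·k*, so k* = (2679 − 827)/153 ≈ 12.1046.
Low-risk type's separating payoff: 2679 − 80 × k* = 2679 − 80 × (2679 − 827)/153 = 2679 − 148160/153 ≈ 1710.6340.
Pooling payoff: 0.42 × 2679 + 0.58 × 827 = 1604.84.
Difference: 1710.6340 − 1604.84 = 105.794, i.e. 105.79 to two decimal places.
The low-risk type prefers to separate.

105.79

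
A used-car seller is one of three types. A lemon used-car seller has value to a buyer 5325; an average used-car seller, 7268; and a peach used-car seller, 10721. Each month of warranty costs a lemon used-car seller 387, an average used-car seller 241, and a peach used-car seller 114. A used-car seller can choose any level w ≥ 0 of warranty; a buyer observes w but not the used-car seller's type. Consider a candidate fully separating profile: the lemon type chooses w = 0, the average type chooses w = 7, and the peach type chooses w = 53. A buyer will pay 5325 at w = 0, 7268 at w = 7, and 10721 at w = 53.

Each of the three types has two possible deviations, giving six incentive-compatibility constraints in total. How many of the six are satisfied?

4

Average (own payoff 7268 − 241×7 = 5581): to w=0 gives 5325 → no gain ✓; to w=53 gives 10721 − 241×53 = -2052 → no gain ✓.
Lemon (own payoff 5325): to w=7 gives 7268 − 387×7 = 4559 → no gain ✓; to w=53 gives 10721 − 387×53 = -9790 → no gain ✓.
Peach (own payoff 10721 − 114×53 = 4679): to w=0 gives 5325 → profitable ✗; to w=7 gives 7268 − 114×7 = 6470 → profitable ✗.
4 of the 6 constraints hold; not an equilibrium.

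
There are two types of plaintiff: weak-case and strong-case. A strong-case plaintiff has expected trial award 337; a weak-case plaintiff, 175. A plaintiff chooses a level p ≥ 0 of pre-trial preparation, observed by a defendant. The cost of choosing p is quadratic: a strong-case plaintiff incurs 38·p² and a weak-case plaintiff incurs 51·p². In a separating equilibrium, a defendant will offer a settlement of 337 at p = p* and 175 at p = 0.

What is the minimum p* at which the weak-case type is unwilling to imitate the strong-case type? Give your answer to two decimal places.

The weak-case type at p = 0 receives 175; imitating at p* yields 337 − 51·p*².
Indifference: 175 = 337 − 51·p*², so p*² = (337 − 175) / 51 ≈ 3.1765.
p* = √3.1765 ≈ 1.78.

1.78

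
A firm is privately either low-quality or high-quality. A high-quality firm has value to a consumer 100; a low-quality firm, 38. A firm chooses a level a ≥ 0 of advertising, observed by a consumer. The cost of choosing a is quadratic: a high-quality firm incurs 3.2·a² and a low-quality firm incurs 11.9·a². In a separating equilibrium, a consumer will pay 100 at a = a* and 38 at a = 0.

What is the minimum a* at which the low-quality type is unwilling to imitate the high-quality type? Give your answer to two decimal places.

2.28

The low-quality type at a = 0 receives 38; imitating at a* yields 100 − 11.9·a*².
Indifference: 38 = 100 − 11.9·a*², so a*² = (100 − 38) / 11.9 ≈ 5.2101.
a* = √5.2101 ≈ 2.28.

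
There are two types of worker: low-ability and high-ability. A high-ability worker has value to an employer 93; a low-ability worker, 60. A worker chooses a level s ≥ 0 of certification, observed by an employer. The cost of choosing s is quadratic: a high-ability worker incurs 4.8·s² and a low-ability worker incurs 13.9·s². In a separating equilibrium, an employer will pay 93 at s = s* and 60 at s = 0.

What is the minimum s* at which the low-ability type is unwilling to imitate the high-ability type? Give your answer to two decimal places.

The low-ability type at s = 0 receives 60; imitating at s* yields 93 − 13.9·s*².
Indifference: 60 = 93 − 13.9·s*², so s*² = (93 − 60) / 13.9 ≈ 2.3741.
s* = √2.3741 ≈ 1.54.

1.54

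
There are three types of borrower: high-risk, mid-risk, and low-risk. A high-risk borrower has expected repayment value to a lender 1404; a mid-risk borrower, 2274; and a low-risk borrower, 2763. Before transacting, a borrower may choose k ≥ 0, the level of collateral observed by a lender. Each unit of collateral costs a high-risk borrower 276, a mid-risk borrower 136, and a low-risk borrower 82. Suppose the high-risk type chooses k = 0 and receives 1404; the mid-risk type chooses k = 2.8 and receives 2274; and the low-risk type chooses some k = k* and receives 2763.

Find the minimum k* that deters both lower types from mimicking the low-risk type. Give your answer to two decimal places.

High-risk type (on-path payoff 1404) won't mimic when 1404 ≥ 2763 − 276·k*, i.e. k* ≥ 4.92.
Mid-risk type (on-path payoff 2274 − 136×2.8 = 1893.2) won't mimic when 1893.2 ≥ 2763 − 136·k*, i.e. k* ≥ 6.40.
Both must hold, so k* = max(4.92, 6.40) = 6.40. The mid-risk type's constraint binds.

6.40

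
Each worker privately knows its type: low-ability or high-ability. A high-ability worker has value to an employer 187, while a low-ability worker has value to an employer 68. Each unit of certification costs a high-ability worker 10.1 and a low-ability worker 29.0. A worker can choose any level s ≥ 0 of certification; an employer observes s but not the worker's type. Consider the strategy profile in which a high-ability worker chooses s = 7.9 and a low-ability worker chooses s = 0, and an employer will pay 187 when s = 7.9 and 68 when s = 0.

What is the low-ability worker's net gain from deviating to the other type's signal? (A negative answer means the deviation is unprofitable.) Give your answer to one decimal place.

-110.1

Playing s = 0 the low-ability worker receives 68.
Deviating to s = 7.9 brings payment 187 at cost 29.0 × 7.9 = 229.1, netting -42.1.
Gain from deviating: -42.1 − 68 = -110.1.
The gain is negative, so the low-ability type's incentive-compatibility constraint is satisfied.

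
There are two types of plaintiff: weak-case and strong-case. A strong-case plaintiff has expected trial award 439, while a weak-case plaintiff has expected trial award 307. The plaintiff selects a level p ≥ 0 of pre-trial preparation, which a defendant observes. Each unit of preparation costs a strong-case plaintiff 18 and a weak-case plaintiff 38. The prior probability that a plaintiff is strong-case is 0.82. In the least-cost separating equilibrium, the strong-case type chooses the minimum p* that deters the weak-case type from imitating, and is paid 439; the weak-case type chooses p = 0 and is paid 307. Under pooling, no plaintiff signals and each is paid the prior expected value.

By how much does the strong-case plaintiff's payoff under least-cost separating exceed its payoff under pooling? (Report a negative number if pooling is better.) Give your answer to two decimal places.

-38.77

Least-cost separating signal: p* solves 307 = 439 − 38·p*, so p* = (439 − 307)/38 ≈ 3.4737.
Strong-case type's separating payoff: 439 − 18 × p* = 439 − 18 × (439 − 307)/38 = 439 − 2376/38 ≈ 376.4737.
Pooling payoff: 0.82 × 439 + 0.18 × 307 = 415.24.
Difference: 376.4737 − 415.24 = -38.7663, i.e. -38.77 to two decimal places.
The strong-case type would prefer the pooling outcome.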